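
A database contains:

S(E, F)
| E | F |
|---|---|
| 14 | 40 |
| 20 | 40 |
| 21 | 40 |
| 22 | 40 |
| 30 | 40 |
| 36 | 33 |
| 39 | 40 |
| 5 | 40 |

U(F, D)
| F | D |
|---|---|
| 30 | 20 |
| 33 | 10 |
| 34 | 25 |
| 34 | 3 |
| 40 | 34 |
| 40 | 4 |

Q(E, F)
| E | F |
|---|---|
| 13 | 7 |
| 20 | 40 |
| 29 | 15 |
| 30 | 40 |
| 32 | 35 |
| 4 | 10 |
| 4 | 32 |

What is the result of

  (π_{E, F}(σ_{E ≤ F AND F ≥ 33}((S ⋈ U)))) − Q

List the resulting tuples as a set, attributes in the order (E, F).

{(14, 40), (21, 40), (22, 40), (39, 40), (5, 40)}

Joining S and U on F yields {(14, 40, 34), (14, 40, 4), (20, 40, 34), (20, 40, 4), (21, 40, 34), (21, 40, 4), (22, 40, 34), (22, 40, 4), (30, 40, 34), (30, 40, 4), (36, 33, 10), (39, 40, 34), (39, 40, 4), (5, 40, 34), (5, 40, 4)}.
Selection E ≤ F AND F ≥ 33: {(14, 40, 34), (14, 40, 4), (20, 40, 34), (20, 40, 4), (21, 40, 34), (21, 40, 4), (22, 40, 34), (22, 40, 4), (30, 40, 34), (30, 40, 4), (39, 40, 34), (39, 40, 4), (5, 40, 34), (5, 40, 4)}
π[E, F]: project onto (E, F) (7 duplicate(s) eliminated) → {(14, 40), (20, 40), (21, 40), (22, 40), (30, 40), (39, 40), (5, 40)}
Difference: {(14, 40), (20, 40), (21, 40), (22, 40), (30, 40), (39, 40), (5, 40)} with {(13, 7), (20, 40), (29, 15), (30, 40), (32, 35), (4, 10), (4, 32)} → {(14, 40), (21, 40), (22, 40), (39, 40), (5, 40)}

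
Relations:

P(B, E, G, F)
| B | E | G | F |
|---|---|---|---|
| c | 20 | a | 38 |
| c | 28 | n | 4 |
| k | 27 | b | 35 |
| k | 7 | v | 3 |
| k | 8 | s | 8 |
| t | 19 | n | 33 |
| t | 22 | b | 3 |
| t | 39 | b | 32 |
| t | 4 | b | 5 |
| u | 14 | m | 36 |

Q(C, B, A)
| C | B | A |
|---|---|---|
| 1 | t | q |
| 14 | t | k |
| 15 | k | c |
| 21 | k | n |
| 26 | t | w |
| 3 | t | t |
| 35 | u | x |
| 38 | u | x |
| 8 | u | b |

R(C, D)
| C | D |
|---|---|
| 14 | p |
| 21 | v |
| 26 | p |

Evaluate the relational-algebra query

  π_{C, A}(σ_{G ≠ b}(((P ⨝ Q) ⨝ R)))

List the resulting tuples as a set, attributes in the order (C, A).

{(14, k), (21, n), (26, w)}

P ⋈ Q (natural join on B): {(k, 27, b, 35, 15, c), (k, 27, b, 35, 21, n), (k, 7, v, 3, 15, c), (k, 7, v, 3, 21, n), (k, 8, s, 8, 15, c), (k, 8, s, 8, 21, n), (t, 19, n, 33, 1, q), (t, 19, n, 33, 14, k), (t, 19, n, 33, 26, w), (t, 19, n, 33, 3, t), (t, 22, b, 3, 1, q), (t, 22, b, 3, 14, k), (t, 22, b, 3, 26, w), (t, 22, b, 3, 3, t), (t, 39, b, 32, 1, q), (t, 39, b, 32, 14, k), (t, 39, b, 32, 26, w), (t, 39, b, 32, 3, t), (t, 4, b, 5, 1, q), (t, 4, b, 5, 14, k), (t, 4, b, 5, 26, w), (t, 4, b, 5, 3, t), (u, 14, m, 36, 35, x), (u, 14, m, 36, 38, x), (u, 14, m, 36, 8, b)}
(P ⨝ Q) ⋈ R (natural join on C): {(k, 27, b, 35, 21, n, v), (k, 7, v, 3, 21, n, v), (k, 8, s, 8, 21, n, v), (t, 19, n, 33, 14, k, p), (t, 19, n, 33, 26, w, p), (t, 22, b, 3, 14, k, p), (t, 22, b, 3, 26, w, p), (t, 39, b, 32, 14, k, p), (t, 39, b, 32, 26, w, p), (t, 4, b, 5, 14, k, p), (t, 4, b, 5, 26, w, p)}
Filtering on G ≠ b leaves {(k, 7, v, 3, 21, n, v), (k, 8, s, 8, 21, n, v), (t, 19, n, 33, 14, k, p), (t, 19, n, 33, 26, w, p)}.
Keep only column(s) C, A (1 duplicate(s) eliminated): {(14, k), (21, n), (26, w)}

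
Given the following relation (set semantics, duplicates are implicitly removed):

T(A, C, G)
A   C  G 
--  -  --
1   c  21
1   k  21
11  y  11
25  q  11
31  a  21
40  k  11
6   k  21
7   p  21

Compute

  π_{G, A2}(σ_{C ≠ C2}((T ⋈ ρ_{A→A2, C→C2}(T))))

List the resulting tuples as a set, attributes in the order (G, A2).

{(11, 11), (11, 25), (11, 40), (21, 1), (21, 31), (21, 6), (21, 7)}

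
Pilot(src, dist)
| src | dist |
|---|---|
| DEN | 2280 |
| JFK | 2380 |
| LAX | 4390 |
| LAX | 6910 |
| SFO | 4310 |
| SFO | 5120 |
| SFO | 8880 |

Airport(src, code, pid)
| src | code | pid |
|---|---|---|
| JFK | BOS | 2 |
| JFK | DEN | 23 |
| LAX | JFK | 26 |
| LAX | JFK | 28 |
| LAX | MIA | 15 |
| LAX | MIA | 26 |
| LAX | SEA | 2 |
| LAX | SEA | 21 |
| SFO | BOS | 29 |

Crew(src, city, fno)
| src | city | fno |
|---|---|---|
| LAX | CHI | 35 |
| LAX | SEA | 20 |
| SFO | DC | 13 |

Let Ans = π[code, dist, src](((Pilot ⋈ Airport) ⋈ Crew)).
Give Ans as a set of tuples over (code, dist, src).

{(BOS, 4310, SFO), (BOS, 5120, SFO), (BOS, 8880, SFO), (JFK, 4390, LAX), (JFK, 6910, LAX), (MIA, 4390, LAX), (MIA, 6910, LAX), (SEA, 4390, LAX), (SEA, 6910, LAX)}

Joining Pilot and Airport on src yields {(JFK, 2380, BOS, 2), (JFK, 2380, DEN, 23), (LAX, 4390, JFK, 26), (LAX, 4390, JFK, 28), (LAX, 4390, MIA, 15), (LAX, 4390, MIA, 26), (LAX, 4390, SEA, 2), (LAX, 4390, SEA, 21), (LAX, 6910, JFK, 26), (LAX, 6910, JFK, 28), (LAX, 6910, MIA, 15), (LAX, 6910, MIA, 26), (LAX, 6910, SEA, 2), (LAX, 6910, SEA, 21), (SFO, 4310, BOS, 29), (SFO, 5120, BOS, 29), (SFO, 8880, BOS, 29)}.
Joining (Pilot ⋈ Airport) and Crew on src yields {(LAX, 4390, JFK, 26, CHI, 35), (LAX, 4390, JFK, 26, SEA, 20), (LAX, 4390, JFK, 28, CHI, 35), (LAX, 4390, JFK, 28, SEA, 20), (LAX, 4390, MIA, 15, CHI, 35), (LAX, 4390, MIA, 15, SEA, 20), (LAX, 4390, MIA, 26, CHI, 35), (LAX, 4390, MIA, 26, SEA, 20), (LAX, 4390, SEA, 2, CHI, 35), (LAX, 4390, SEA, 2, SEA, 20), (LAX, 4390, SEA, 21, CHI, 35), (LAX, 4390, SEA, 21, SEA, 20), (LAX, 6910, JFK, 26, CHI, 35), (LAX, 6910, JFK, 26, SEA, 20), (LAX, 6910, JFK, 28, CHI, 35), (LAX, 6910, JFK, 28, SEA, 20), (LAX, 6910, MIA, 15, CHI, 35), (LAX, 6910, MIA, 15, SEA, 20), (LAX, 6910, MIA, 26, CHI, 35), (LAX, 6910, MIA, 26, SEA, 20), (LAX, 6910, SEA, 2, CHI, 35), (LAX, 6910, SEA, 2, SEA, 20), (LAX, 6910, SEA, 21, CHI, 35), (LAX, 6910, SEA, 21, SEA, 20), (SFO, 4310, BOS, 29, DC, 13), (SFO, 5120, BOS, 29, DC, 13), (SFO, 8880, BOS, 29, DC, 13)}.
Projecting to code, dist, src (18 duplicate(s) eliminated): {(BOS, 4310, SFO), (BOS, 5120, SFO), (BOS, 8880, SFO), (JFK, 4390, LAX), (JFK, 6910, LAX), (MIA, 4390, LAX), (MIA, 6910, LAX), (SEA, 4390, LAX), (SEA, 6910, LAX)}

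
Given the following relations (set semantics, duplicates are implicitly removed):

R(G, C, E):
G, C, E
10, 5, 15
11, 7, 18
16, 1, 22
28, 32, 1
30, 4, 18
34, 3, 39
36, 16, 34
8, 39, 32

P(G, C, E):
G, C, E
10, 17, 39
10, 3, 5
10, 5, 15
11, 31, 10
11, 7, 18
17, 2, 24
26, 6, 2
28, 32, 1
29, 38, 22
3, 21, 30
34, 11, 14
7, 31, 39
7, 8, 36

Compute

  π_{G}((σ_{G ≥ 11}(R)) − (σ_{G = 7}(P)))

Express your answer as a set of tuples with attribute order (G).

{11, 16, 28, 30, 34, 36}

Apply σ_{G ≥ 11}; surviving tuples: {(11, 7, 18), (16, 1, 22), (28, 32, 1), (30, 4, 18), (34, 3, 39), (36, 16, 34)}
Apply σ_{G = 7}; surviving tuples: {(7, 31, 39), (7, 8, 36)}
Difference: {(11, 7, 18), (16, 1, 22), (28, 32, 1), (30, 4, 18), (34, 3, 39), (36, 16, 34)} with {(7, 31, 39), (7, 8, 36)} → {(11, 7, 18), (16, 1, 22), (28, 32, 1), (30, 4, 18), (34, 3, 39), (36, 16, 34)}
Projecting to G: {11, 16, 28, 30, 34, 36}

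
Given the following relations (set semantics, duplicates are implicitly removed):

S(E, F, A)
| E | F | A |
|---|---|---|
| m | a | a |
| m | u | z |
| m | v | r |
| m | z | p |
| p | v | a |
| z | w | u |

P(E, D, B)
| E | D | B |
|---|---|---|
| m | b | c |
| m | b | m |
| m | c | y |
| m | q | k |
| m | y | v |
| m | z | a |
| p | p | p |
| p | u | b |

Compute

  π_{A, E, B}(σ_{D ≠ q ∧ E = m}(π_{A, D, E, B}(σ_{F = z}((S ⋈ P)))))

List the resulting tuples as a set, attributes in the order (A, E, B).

{(p, m, a), (p, m, c), (p, m, m), (p, m, v), (p, m, y)}

Joining S and P on E yields {(m, a, a, b, c), (m, a, a, b, m), (m, a, a, c, y), (m, a, a, q, k), (m, a, a, y, v), (m, a, a, z, a), (m, u, z, b, c), (m, u, z, b, m), (m, u, z, c, y), (m, u, z, q, k), (m, u, z, y, v), (m, u, z, z, a), (m, v, r, b, c), (m, v, r, b, m), (m, v, r, c, y), (m, v, r, q, k), (m, v, r, y, v), (m, v, r, z, a), (m, z, p, b, c), (m, z, p, b, m), (m, z, p, c, y), (m, z, p, q, k), (m, z, p, y, v), (m, z, p, z, a), (p, v, a, p, p), (p, v, a, u, b)}.
σ[F = z]: keep tuples satisfying F = z → {(m, z, p, b, c), (m, z, p, b, m), (m, z, p, c, y), (m, z, p, q, k), (m, z, p, y, v), (m, z, p, z, a)}
π_{A, D, E, B} gives {(p, b, m, c), (p, b, m, m), (p, c, m, y), (p, q, m, k), (p, y, m, v), (p, z, m, a)}.
σ[D ≠ q ∧ E = m]: keep tuples satisfying D ≠ q ∧ E = m → {(p, b, m, c), (p, b, m, m), (p, c, m, y), (p, y, m, v), (p, z, m, a)}
π_{A, E, B} gives {(p, m, a), (p, m, c), (p, m, m), (p, m, v), (p, m, y)}.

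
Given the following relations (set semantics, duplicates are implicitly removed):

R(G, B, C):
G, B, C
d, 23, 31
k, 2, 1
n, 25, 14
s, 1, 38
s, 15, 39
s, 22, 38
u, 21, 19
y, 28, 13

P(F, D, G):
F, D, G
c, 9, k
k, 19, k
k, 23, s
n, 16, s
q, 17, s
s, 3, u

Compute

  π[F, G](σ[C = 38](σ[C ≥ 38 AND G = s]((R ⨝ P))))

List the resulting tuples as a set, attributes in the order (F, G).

{(k, s), (n, s), (q, s)}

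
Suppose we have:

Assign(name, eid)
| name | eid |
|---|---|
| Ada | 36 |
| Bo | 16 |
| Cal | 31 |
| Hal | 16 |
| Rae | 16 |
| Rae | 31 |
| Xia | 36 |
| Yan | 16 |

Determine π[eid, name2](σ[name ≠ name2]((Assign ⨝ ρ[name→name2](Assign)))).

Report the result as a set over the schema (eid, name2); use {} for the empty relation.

ρ[name→name2]: schema becomes (name2, eid); tuples unchanged.
Joining Assign and ρ[name→name2](Assign) on eid yields {(Ada, 36, Ada), (Ada, 36, Xia), (Bo, 16, Bo), (Bo, 16, Hal), (Bo, 16, Rae), (Bo, 16, Yan), (Cal, 31, Cal), (Cal, 31, Rae), (Hal, 16, Bo), (Hal, 16, Hal), (Hal, 16, Rae), (Hal, 16, Yan), (Rae, 16, Bo), (Rae, 16, Hal), (Rae, 16, Rae), (Rae, 16, Yan), (Rae, 31, Cal), (Rae, 31, Rae), (Xia, 36, Ada), (Xia, 36, Xia), (Yan, 16, Bo), (Yan, 16, Hal), (Yan, 16, Rae), (Yan, 16, Yan)}.
Filtering on name ≠ name2 leaves {(Ada, 36, Xia), (Bo, 16, Hal), (Bo, 16, Rae), (Bo, 16, Yan), (Cal, 31, Rae), (Hal, 16, Bo), (Hal, 16, Rae), (Hal, 16, Yan), (Rae, 16, Bo), (Rae, 16, Hal), (Rae, 16, Yan), (Rae, 31, Cal), (Xia, 36, Ada), (Yan, 16, Bo), (Yan, 16, Hal), (Yan, 16, Rae)}.
π_{eid, name2} gives {(16, Bo), (16, Hal), (16, Rae), (16, Yan), (31, Cal), (31, Rae), (36, Ada), (36, Xia)} (8 duplicate(s) eliminated).

{(16, Bo), (16, Hal), (16, Rae), (16, Yan), (31, Cal), (31, Rae), (36, Ada), (36, Xia)}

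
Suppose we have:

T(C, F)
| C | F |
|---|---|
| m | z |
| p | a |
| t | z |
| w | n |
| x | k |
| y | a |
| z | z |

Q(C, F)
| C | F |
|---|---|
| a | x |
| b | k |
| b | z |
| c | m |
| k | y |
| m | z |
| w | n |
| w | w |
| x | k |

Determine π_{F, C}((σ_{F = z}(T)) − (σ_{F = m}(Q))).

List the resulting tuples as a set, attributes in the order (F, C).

σ[F = z]: keep tuples satisfying F = z → {(m, z), (t, z), (z, z)}
σ[F = m]: keep tuples satisfying F = m → {(c, m)}
Taking the difference: {(m, z), (t, z), (z, z)}
π_{F, C} gives {(z, m), (z, t), (z, z)}.

{(z, m), (z, t), (z, z)}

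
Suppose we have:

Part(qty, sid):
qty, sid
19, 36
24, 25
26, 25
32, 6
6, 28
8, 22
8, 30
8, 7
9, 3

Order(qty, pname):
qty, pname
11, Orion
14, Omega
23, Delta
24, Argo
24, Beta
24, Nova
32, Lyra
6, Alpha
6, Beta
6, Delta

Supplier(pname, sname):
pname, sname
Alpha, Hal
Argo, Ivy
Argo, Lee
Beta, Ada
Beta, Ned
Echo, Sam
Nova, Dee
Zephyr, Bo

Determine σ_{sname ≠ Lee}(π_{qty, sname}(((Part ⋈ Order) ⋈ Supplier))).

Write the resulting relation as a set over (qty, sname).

Natural join on qty: {(24, 25, Argo), (24, 25, Beta), (24, 25, Nova), (32, 6, Lyra), (6, 28, Alpha), (6, 28, Beta), (6, 28, Delta)}
Natural join on pname: {(24, 25, Argo, Ivy), (24, 25, Argo, Lee), (24, 25, Beta, Ada), (24, 25, Beta, Ned), (24, 25, Nova, Dee), (6, 28, Alpha, Hal), (6, 28, Beta, Ada), (6, 28, Beta, Ned)}
Keep only column(s) qty, sname: {(24, Ada), (24, Dee), (24, Ivy), (24, Lee), (24, Ned), (6, Ada), (6, Hal), (6, Ned)}
Apply σ_{sname ≠ Lee}; surviving tuples: {(24, Ada), (24, Dee), (24, Ivy), (24, Ned), (6, Ada), (6, Hal), (6, Ned)}

{(24, Ada), (24, Dee), (24, Ivy), (24, Ned), (6, Ada), (6, Hal), (6, Ned)}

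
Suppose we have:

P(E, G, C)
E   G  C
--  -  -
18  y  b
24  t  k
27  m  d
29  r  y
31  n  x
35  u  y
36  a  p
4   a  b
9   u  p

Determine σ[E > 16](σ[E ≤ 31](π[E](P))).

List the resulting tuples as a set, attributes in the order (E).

π_{E} gives {18, 24, 27, 29, 31, 35, 36, 4, 9}.
Selection E ≤ 31: {18, 24, 27, 29, 31, 4, 9}
Selection E > 16: {18, 24, 27, 29, 31}

{18, 24, 27, 29, 31}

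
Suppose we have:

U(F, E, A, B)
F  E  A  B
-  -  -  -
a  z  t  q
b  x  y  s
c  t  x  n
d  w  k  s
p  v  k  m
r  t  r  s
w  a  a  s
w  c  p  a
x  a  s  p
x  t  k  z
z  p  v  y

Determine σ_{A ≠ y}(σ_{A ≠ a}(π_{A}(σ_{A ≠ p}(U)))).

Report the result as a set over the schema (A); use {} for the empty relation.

σ[A ≠ p]: keep tuples satisfying A ≠ p → {(a, z, t, q), (b, x, y, s), (c, t, x, n), (d, w, k, s), (p, v, k, m), (r, t, r, s), (w, a, a, s), (x, a, s, p), (x, t, k, z), (z, p, v, y)}
Projecting to A (2 duplicate(s) eliminated): {a, k, r, s, t, v, x, y}
σ[A ≠ a]: keep tuples satisfying A ≠ a → {k, r, s, t, v, x, y}
σ[A ≠ y]: keep tuples satisfying A ≠ y → {k, r, s, t, v, x}

{k, r, s, t, v, x}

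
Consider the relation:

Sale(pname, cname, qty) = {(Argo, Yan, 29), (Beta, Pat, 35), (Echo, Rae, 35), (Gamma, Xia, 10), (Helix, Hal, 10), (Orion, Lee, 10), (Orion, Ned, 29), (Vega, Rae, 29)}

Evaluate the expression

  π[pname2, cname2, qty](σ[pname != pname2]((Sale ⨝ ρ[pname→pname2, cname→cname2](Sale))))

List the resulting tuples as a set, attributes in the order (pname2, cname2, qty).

ρ[pname→pname2, cname→cname2]: schema becomes (pname2, cname2, qty); tuples unchanged.
Joining Sale and ρ[pname→pname2, cname→cname2](Sale) on qty yields {(Argo, Yan, 29, Argo, Yan), (Argo, Yan, 29, Orion, Ned), (Argo, Yan, 29, Vega, Rae), (Beta, Pat, 35, Beta, Pat), (Beta, Pat, 35, Echo, Rae), (Echo, Rae, 35, Beta, Pat), (Echo, Rae, 35, Echo, Rae), (Gamma, Xia, 10, Gamma, Xia), (Gamma, Xia, 10, Helix, Hal), (Gamma, Xia, 10, Orion, Lee), (Helix, Hal, 10, Gamma, Xia), (Helix, Hal, 10, Helix, Hal), (Helix, Hal, 10, Orion, Lee), (Orion, Lee, 10, Gamma, Xia), (Orion, Lee, 10, Helix, Hal), (Orion, Lee, 10, Orion, Lee), (Orion, Ned, 29, Argo, Yan), (Orion, Ned, 29, Orion, Ned), (Orion, Ned, 29, Vega, Rae), (Vega, Rae, 29, Argo, Yan), (Vega, Rae, 29, Orion, Ned), (Vega, Rae, 29, Vega, Rae)}.
Apply σ_{pname != pname2}; surviving tuples: {(Argo, Yan, 29, Orion, Ned), (Argo, Yan, 29, Vega, Rae), (Beta, Pat, 35, Echo, Rae), (Echo, Rae, 35, Beta, Pat), (Gamma, Xia, 10, Helix, Hal), (Gamma, Xia, 10, Orion, Lee), (Helix, Hal, 10, Gamma, Xia), (Helix, Hal, 10, Orion, Lee), (Orion, Lee, 10, Gamma, Xia), (Orion, Lee, 10, Helix, Hal), (Orion, Ned, 29, Argo, Yan), (Orion, Ned, 29, Vega, Rae), (Vega, Rae, 29, Argo, Yan), (Vega, Rae, 29, Orion, Ned)}
π_{pname2, cname2, qty} gives {(Argo, Yan, 29), (Beta, Pat, 35), (Echo, Rae, 35), (Gamma, Xia, 10), (Helix, Hal, 10), (Orion, Lee, 10), (Orion, Ned, 29), (Vega, Rae, 29)} (6 duplicate(s) eliminated).

{(Argo, Yan, 29), (Beta, Pat, 35), (Echo, Rae, 35), (Gamma, Xia, 10), (Helix, Hal, 10), (Orion, Lee, 10), (Orion, Ned, 29), (Vega, Rae, 29)}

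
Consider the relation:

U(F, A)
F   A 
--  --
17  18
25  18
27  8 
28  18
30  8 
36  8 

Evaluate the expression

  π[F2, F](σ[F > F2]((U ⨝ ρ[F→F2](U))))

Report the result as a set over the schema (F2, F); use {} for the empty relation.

{(17, 25), (17, 28), (25, 28), (27, 30), (27, 36), (30, 36)}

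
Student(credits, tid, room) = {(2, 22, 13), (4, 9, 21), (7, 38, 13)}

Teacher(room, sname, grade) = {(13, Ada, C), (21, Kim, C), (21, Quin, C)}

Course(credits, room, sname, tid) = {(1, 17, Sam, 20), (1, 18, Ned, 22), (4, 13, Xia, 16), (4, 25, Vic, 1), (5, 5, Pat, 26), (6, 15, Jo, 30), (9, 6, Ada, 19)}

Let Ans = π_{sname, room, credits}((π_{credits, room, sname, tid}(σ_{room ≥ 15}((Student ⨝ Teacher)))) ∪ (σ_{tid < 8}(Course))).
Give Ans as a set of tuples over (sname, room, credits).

Natural join on room: {(2, 22, 13, Ada, C), (4, 9, 21, Kim, C), (4, 9, 21, Quin, C), (7, 38, 13, Ada, C)}
Selection room ≥ 15: {(4, 9, 21, Kim, C), (4, 9, 21, Quin, C)}
π_{credits, room, sname, tid} gives {(4, 21, Kim, 9), (4, 21, Quin, 9)}.
Selection tid < 8: {(4, 25, Vic, 1)}
Union: {(4, 21, Kim, 9), (4, 21, Quin, 9)} with {(4, 25, Vic, 1)} → {(4, 21, Kim, 9), (4, 21, Quin, 9), (4, 25, Vic, 1)}
π_{sname, room, credits} gives {(Kim, 21, 4), (Quin, 21, 4), (Vic, 25, 4)}.

{(Kim, 21, 4), (Quin, 21, 4), (Vic, 25, 4)}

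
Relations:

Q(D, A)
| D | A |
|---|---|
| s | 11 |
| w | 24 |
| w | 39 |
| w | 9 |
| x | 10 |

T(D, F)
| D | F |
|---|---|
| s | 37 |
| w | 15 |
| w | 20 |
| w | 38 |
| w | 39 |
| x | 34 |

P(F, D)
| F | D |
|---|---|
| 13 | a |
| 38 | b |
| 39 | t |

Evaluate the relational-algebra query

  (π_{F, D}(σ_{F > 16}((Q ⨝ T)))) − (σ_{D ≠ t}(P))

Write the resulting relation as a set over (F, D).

Natural join on D: {(s, 11, 37), (w, 24, 15), (w, 24, 20), (w, 24, 38), (w, 24, 39), (w, 39, 15), (w, 39, 20), (w, 39, 38), (w, 39, 39), (w, 9, 15), (w, 9, 20), (w, 9, 38), (w, 9, 39), (x, 10, 34)}
σ[F > 16]: keep tuples satisfying F > 16 → {(s, 11, 37), (w, 24, 20), (w, 24, 38), (w, 24, 39), (w, 39, 20), (w, 39, 38), (w, 39, 39), (w, 9, 20), (w, 9, 38), (w, 9, 39), (x, 10, 34)}
Projecting to F, D (6 duplicate(s) eliminated): {(20, w), (34, x), (37, s), (38, w), (39, w)}
σ[D ≠ t]: keep tuples satisfying D ≠ t → {(13, a), (38, b)}
Set difference of the two operands is {(20, w), (34, x), (37, s), (38, w), (39, w)}.

{(20, w), (34, x), (37, s), (38, w), (39, w)}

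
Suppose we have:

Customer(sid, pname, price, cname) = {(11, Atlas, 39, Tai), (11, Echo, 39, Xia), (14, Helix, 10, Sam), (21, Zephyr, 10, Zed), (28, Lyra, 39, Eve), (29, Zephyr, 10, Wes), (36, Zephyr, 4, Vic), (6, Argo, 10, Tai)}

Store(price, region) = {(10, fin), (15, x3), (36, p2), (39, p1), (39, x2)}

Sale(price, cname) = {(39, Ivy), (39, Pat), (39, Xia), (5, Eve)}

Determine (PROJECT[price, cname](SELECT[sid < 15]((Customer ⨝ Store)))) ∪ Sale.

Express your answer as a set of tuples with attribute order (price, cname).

{(10, Sam), (10, Tai), (39, Ivy), (39, Pat), (39, Tai), (39, Xia), (5, Eve)}

Joining Customer and Store on price yields {(11, Atlas, 39, Tai, p1), (11, Atlas, 39, Tai, x2), (11, Echo, 39, Xia, p1), (11, Echo, 39, Xia, x2), (14, Helix, 10, Sam, fin), (21, Zephyr, 10, Zed, fin), (28, Lyra, 39, Eve, p1), (28, Lyra, 39, Eve, x2), (29, Zephyr, 10, Wes, fin), (6, Argo, 10, Tai, fin)}.
Filtering on sid < 15 leaves {(11, Atlas, 39, Tai, p1), (11, Atlas, 39, Tai, x2), (11, Echo, 39, Xia, p1), (11, Echo, 39, Xia, x2), (14, Helix, 10, Sam, fin), (6, Argo, 10, Tai, fin)}.
π[price, cname]: project onto (price, cname) (2 duplicate(s) eliminated) → {(10, Sam), (10, Tai), (39, Tai), (39, Xia)}
Set union of the two operands is {(10, Sam), (10, Tai), (39, Ivy), (39, Pat), (39, Tai), (39, Xia), (5, Eve)}.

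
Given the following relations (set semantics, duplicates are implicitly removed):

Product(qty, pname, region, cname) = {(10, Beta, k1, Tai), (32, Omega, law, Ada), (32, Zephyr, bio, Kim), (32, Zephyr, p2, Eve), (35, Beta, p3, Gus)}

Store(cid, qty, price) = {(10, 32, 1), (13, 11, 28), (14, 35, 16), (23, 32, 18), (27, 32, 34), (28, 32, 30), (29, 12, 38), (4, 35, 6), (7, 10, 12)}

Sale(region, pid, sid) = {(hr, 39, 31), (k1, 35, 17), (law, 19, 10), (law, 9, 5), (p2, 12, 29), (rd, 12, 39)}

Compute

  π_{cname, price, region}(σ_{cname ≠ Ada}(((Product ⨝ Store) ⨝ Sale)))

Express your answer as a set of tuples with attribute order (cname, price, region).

{(Eve, 1, p2), (Eve, 18, p2), (Eve, 30, p2), (Eve, 34, p2), (Tai, 12, k1)}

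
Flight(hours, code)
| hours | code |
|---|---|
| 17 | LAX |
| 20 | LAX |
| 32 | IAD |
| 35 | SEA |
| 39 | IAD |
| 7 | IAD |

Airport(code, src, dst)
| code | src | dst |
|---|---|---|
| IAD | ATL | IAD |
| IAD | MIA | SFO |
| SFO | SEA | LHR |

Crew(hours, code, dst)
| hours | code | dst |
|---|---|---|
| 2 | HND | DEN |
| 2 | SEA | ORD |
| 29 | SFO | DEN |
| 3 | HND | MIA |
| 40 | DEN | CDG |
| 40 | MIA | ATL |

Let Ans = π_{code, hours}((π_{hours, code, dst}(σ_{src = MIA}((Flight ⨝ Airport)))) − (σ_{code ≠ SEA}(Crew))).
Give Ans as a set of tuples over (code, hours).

{(IAD, 32), (IAD, 39), (IAD, 7)}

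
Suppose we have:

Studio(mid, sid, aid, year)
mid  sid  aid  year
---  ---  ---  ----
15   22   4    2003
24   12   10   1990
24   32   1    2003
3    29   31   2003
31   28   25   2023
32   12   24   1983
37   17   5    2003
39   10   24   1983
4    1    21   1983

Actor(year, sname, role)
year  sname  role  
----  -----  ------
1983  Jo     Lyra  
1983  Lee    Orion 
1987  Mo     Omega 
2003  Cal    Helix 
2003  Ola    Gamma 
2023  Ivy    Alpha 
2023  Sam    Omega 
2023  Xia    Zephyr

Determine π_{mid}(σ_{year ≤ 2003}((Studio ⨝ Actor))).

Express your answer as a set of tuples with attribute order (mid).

{15, 24, 3, 32, 37, 39, 4}

Studio ⋈ Actor (natural join on year): {(15, 22, 4, 2003, Cal, Helix), (15, 22, 4, 2003, Ola, Gamma), (24, 32, 1, 2003, Cal, Helix), (24, 32, 1, 2003, Ola, Gamma), (3, 29, 31, 2003, Cal, Helix), (3, 29, 31, 2003, Ola, Gamma), (31, 28, 25, 2023, Ivy, Alpha), (31, 28, 25, 2023, Sam, Omega), (31, 28, 25, 2023, Xia, Zephyr), (32, 12, 24, 1983, Jo, Lyra), (32, 12, 24, 1983, Lee, Orion), (37, 17, 5, 2003, Cal, Helix), (37, 17, 5, 2003, Ola, Gamma), (39, 10, 24, 1983, Jo, Lyra), (39, 10, 24, 1983, Lee, Orion), (4, 1, 21, 1983, Jo, Lyra), (4, 1, 21, 1983, Lee, Orion)}
Apply σ_{year ≤ 2003}; surviving tuples: {(15, 22, 4, 2003, Cal, Helix), (15, 22, 4, 2003, Ola, Gamma), (24, 32, 1, 2003, Cal, Helix), (24, 32, 1, 2003, Ola, Gamma), (3, 29, 31, 2003, Cal, Helix), (3, 29, 31, 2003, Ola, Gamma), (32, 12, 24, 1983, Jo, Lyra), (32, 12, 24, 1983, Lee, Orion), (37, 17, 5, 2003, Cal, Helix), (37, 17, 5, 2003, Ola, Gamma), (39, 10, 24, 1983, Jo, Lyra), (39, 10, 24, 1983, Lee, Orion), (4, 1, 21, 1983, Jo, Lyra), (4, 1, 21, 1983, Lee, Orion)}
Projecting to mid (7 duplicate(s) eliminated): {15, 24, 3, 32, 37, 39, 4}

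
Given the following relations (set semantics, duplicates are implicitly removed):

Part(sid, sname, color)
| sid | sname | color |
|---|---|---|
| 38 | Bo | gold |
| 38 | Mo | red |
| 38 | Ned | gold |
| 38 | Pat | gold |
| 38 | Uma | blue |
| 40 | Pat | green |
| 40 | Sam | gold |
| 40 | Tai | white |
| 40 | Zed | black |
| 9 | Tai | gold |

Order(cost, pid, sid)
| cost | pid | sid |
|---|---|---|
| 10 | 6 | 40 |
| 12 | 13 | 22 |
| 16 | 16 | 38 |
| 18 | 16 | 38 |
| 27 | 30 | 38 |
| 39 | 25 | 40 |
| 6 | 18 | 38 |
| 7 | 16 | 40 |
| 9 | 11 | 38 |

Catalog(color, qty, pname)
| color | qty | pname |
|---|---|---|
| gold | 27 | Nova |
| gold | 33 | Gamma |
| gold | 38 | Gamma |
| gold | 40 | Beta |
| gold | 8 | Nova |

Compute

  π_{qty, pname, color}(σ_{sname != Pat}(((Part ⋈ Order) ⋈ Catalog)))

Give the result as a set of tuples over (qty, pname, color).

{(27, Nova, gold), (33, Gamma, gold), (38, Gamma, gold), (40, Beta, gold), (8, Nova, gold)}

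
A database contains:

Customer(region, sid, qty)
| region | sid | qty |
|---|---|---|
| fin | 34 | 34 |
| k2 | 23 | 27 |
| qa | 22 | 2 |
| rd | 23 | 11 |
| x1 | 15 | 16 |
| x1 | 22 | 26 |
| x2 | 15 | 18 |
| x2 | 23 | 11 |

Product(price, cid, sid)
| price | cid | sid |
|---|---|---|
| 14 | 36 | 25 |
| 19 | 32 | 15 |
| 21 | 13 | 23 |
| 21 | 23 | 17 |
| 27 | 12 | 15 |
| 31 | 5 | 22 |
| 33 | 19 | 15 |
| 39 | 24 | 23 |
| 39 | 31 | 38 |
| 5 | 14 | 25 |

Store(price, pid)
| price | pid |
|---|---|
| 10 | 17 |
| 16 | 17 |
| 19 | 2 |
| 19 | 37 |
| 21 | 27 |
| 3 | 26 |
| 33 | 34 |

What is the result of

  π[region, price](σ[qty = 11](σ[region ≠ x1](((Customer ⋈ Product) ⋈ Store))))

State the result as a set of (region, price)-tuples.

{(rd, 21), (x2, 21)}

Joining Customer and Product on sid yields {(k2, 23, 27, 21, 13), (k2, 23, 27, 39, 24), (qa, 22, 2, 31, 5), (rd, 23, 11, 21, 13), (rd, 23, 11, 39, 24), (x1, 15, 16, 19, 32), (x1, 15, 16, 27, 12), (x1, 15, 16, 33, 19), (x1, 22, 26, 31, 5), (x2, 15, 18, 19, 32), (x2, 15, 18, 27, 12), (x2, 15, 18, 33, 19), (x2, 23, 11, 21, 13), (x2, 23, 11, 39, 24)}.
Joining (Customer ⋈ Product) and Store on price yields {(k2, 23, 27, 21, 13, 27), (rd, 23, 11, 21, 13, 27), (x1, 15, 16, 19, 32, 2), (x1, 15, 16, 19, 32, 37), (x1, 15, 16, 33, 19, 34), (x2, 15, 18, 19, 32, 2), (x2, 15, 18, 19, 32, 37), (x2, 15, 18, 33, 19, 34), (x2, 23, 11, 21, 13, 27)}.
σ[region ≠ x1]: keep tuples satisfying region ≠ x1 → {(k2, 23, 27, 21, 13, 27), (rd, 23, 11, 21, 13, 27), (x2, 15, 18, 19, 32, 2), (x2, 15, 18, 19, 32, 37), (x2, 15, 18, 33, 19, 34), (x2, 23, 11, 21, 13, 27)}
σ[qty = 11]: keep tuples satisfying qty = 11 → {(rd, 23, 11, 21, 13, 27), (x2, 23, 11, 21, 13, 27)}
π[region, price]: project onto (region, price) → {(rd, 21), (x2, 21)}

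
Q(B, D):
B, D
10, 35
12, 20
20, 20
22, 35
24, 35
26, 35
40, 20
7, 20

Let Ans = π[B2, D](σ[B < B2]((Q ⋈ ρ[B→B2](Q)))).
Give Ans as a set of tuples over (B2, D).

ρ[B→B2]: schema becomes (B2, D); tuples unchanged.
Natural join on D: {(10, 35, 10), (10, 35, 22), (10, 35, 24), (10, 35, 26), (12, 20, 12), (12, 20, 20), (12, 20, 40), (12, 20, 7), (20, 20, 12), (20, 20, 20), (20, 20, 40), (20, 20, 7), (22, 35, 10), (22, 35, 22), (22, 35, 24), (22, 35, 26), (24, 35, 10), (24, 35, 22), (24, 35, 24), (24, 35, 26), (26, 35, 10), (26, 35, 22), (26, 35, 24), (26, 35, 26), (40, 20, 12), (40, 20, 20), (40, 20, 40), (40, 20, 7), (7, 20, 12), (7, 20, 20), (7, 20, 40), (7, 20, 7)}
σ[B < B2]: keep tuples satisfying B < B2 → {(10, 35, 22), (10, 35, 24), (10, 35, 26), (12, 20, 20), (12, 20, 40), (20, 20, 40), (22, 35, 24), (22, 35, 26), (24, 35, 26), (7, 20, 12), (7, 20, 20), (7, 20, 40)}
π[B2, D]: project onto (B2, D) (6 duplicate(s) eliminated) → {(12, 20), (20, 20), (22, 35), (24, 35), (26, 35), (40, 20)}

{(12, 20), (20, 20), (22, 35), (24, 35), (26, 35), (40, 20)}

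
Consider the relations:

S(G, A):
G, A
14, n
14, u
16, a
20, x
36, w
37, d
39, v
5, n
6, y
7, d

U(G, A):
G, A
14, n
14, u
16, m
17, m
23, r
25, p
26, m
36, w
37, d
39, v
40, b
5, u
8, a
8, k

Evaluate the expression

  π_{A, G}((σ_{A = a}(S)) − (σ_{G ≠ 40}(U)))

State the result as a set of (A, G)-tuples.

{(a, 16)}

Selection A = a: {(16, a)}
Selection G ≠ 40: {(14, n), (14, u), (16, m), (17, m), (23, r), (25, p), (26, m), (36, w), (37, d), (39, v), (5, u), (8, a), (8, k)}
Difference: {(16, a)} with {(14, n), (14, u), (16, m), (17, m), (23, r), (25, p), (26, m), (36, w), (37, d), (39, v), (5, u), (8, a), (8, k)} → {(16, a)}
π_{A, G} gives {(a, 16)}.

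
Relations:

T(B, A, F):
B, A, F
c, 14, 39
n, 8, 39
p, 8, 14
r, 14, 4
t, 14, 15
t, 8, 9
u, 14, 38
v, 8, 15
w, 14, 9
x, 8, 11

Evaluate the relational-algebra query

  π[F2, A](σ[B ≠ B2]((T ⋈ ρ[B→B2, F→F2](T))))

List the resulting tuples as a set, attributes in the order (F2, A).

ρ[B→B2, F→F2]: schema becomes (B2, A, F2); tuples unchanged.
Natural join on A: {(c, 14, 39, c, 39), (c, 14, 39, r, 4), (c, 14, 39, t, 15), (c, 14, 39, u, 38), (c, 14, 39, w, 9), (n, 8, 39, n, 39), (n, 8, 39, p, 14), (n, 8, 39, t, 9), (n, 8, 39, v, 15), (n, 8, 39, x, 11), (p, 8, 14, n, 39), (p, 8, 14, p, 14), (p, 8, 14, t, 9), (p, 8, 14, v, 15), (p, 8, 14, x, 11), (r, 14, 4, c, 39), (r, 14, 4, r, 4), (r, 14, 4, t, 15), (r, 14, 4, u, 38), (r, 14, 4, w, 9), (t, 14, 15, c, 39), (t, 14, 15, r, 4), (t, 14, 15, t, 15), (t, 14, 15, u, 38), (t, 14, 15, w, 9), (t, 8, 9, n, 39), (t, 8, 9, p, 14), (t, 8, 9, t, 9), (t, 8, 9, v, 15), (t, 8, 9, x, 11), (u, 14, 38, c, 39), (u, 14, 38, r, 4), (u, 14, 38, t, 15), (u, 14, 38, u, 38), (u, 14, 38, w, 9), (v, 8, 15, n, 39), (v, 8, 15, p, 14), (v, 8, 15, t, 9), (v, 8, 15, v, 15), (v, 8, 15, x, 11), (w, 14, 9, c, 39), (w, 14, 9, r, 4), (w, 14, 9, t, 15), (w, 14, 9, u, 38), (w, 14, 9, w, 9), (x, 8, 11, n, 39), (x, 8, 11, p, 14), (x, 8, 11, t, 9), (x, 8, 11, v, 15), (x, 8, 11, x, 11)}
Filtering on B ≠ B2 leaves {(c, 14, 39, r, 4), (c, 14, 39, t, 15), (c, 14, 39, u, 38), (c, 14, 39, w, 9), (n, 8, 39, p, 14), (n, 8, 39, t, 9), (n, 8, 39, v, 15), (n, 8, 39, x, 11), (p, 8, 14, n, 39), (p, 8, 14, t, 9), (p, 8, 14, v, 15), (p, 8, 14, x, 11), (r, 14, 4, c, 39), (r, 14, 4, t, 15), (r, 14, 4, u, 38), (r, 14, 4, w, 9), (t, 14, 15, c, 39), (t, 14, 15, r, 4), (t, 14, 15, u, 38), (t, 14, 15, w, 9), (t, 8, 9, n, 39), (t, 8, 9, p, 14), (t, 8, 9, v, 15), (t, 8, 9, x, 11), (u, 14, 38, c, 39), (u, 14, 38, r, 4), (u, 14, 38, t, 15), (u, 14, 38, w, 9), (v, 8, 15, n, 39), (v, 8, 15, p, 14), (v, 8, 15, t, 9), (v, 8, 15, x, 11), (w, 14, 9, c, 39), (w, 14, 9, r, 4), (w, 14, 9, t, 15), (w, 14, 9, u, 38), (x, 8, 11, n, 39), (x, 8, 11, p, 14), (x, 8, 11, t, 9), (x, 8, 11, v, 15)}.
Keep only column(s) F2, A (30 duplicate(s) eliminated): {(11, 8), (14, 8), (15, 14), (15, 8), (38, 14), (39, 14), (39, 8), (4, 14), (9, 14), (9, 8)}

{(11, 8), (14, 8), (15, 14), (15, 8), (38, 14), (39, 14), (39, 8), (4, 14), (9, 14), (9, 8)}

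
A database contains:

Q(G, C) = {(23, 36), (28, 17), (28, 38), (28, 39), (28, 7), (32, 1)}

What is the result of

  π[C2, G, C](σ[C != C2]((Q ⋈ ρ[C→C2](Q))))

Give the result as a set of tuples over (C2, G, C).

{(17, 28, 38), (17, 28, 39), (17, 28, 7), (38, 28, 17), (38, 28, 39), (38, 28, 7), (39, 28, 17), (39, 28, 38), (39, 28, 7), (7, 28, 17), (7, 28, 38), (7, 28, 39)}

ρ[C→C2]: schema becomes (G, C2); tuples unchanged.
Joining Q and ρ[C→C2](Q) on G yields {(23, 36, 36), (28, 17, 17), (28, 17, 38), (28, 17, 39), (28, 17, 7), (28, 38, 17), (28, 38, 38), (28, 38, 39), (28, 38, 7), (28, 39, 17), (28, 39, 38), (28, 39, 39), (28, 39, 7), (28, 7, 17), (28, 7, 38), (28, 7, 39), (28, 7, 7), (32, 1, 1)}.
Apply σ_{C != C2}; surviving tuples: {(28, 17, 38), (28, 17, 39), (28, 17, 7), (28, 38, 17), (28, 38, 39), (28, 38, 7), (28, 39, 17), (28, 39, 38), (28, 39, 7), (28, 7, 17), (28, 7, 38), (28, 7, 39)}
Projecting to C2, G, C: {(17, 28, 38), (17, 28, 39), (17, 28, 7), (38, 28, 17), (38, 28, 39), (38, 28, 7), (39, 28, 17), (39, 28, 38), (39, 28, 7), (7, 28, 17), (7, 28, 38), (7, 28, 39)}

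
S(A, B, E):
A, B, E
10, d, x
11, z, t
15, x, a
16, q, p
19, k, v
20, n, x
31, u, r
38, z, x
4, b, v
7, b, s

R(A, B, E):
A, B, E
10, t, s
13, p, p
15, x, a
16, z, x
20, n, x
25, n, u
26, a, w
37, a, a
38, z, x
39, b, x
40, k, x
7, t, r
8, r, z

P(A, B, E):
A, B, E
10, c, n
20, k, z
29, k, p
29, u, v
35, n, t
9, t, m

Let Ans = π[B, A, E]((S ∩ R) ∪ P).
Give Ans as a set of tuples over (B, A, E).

{(c, 10, n), (k, 20, z), (k, 29, p), (n, 20, x), (n, 35, t), (t, 9, m), (u, 29, v), (x, 15, a), (z, 38, x)}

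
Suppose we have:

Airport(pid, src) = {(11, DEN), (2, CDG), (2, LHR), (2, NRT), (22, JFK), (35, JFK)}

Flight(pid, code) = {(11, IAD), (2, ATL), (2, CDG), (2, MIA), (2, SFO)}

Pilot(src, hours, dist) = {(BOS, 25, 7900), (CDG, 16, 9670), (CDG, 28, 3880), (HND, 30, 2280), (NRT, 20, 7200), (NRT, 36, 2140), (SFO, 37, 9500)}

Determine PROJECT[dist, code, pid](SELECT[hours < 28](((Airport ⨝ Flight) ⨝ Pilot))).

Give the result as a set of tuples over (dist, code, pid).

{(7200, ATL, 2), (7200, CDG, 2), (7200, MIA, 2), (7200, SFO, 2), (9670, ATL, 2), (9670, CDG, 2), (9670, MIA, 2), (9670, SFO, 2)}

Natural join on pid: {(11, DEN, IAD), (2, CDG, ATL), (2, CDG, CDG), (2, CDG, MIA), (2, CDG, SFO), (2, LHR, ATL), (2, LHR, CDG), (2, LHR, MIA), (2, LHR, SFO), (2, NRT, ATL), (2, NRT, CDG), (2, NRT, MIA), (2, NRT, SFO)}
Natural join on src: {(2, CDG, ATL, 16, 9670), (2, CDG, ATL, 28, 3880), (2, CDG, CDG, 16, 9670), (2, CDG, CDG, 28, 3880), (2, CDG, MIA, 16, 9670), (2, CDG, MIA, 28, 3880), (2, CDG, SFO, 16, 9670), (2, CDG, SFO, 28, 3880), (2, NRT, ATL, 20, 7200), (2, NRT, ATL, 36, 2140), (2, NRT, CDG, 20, 7200), (2, NRT, CDG, 36, 2140), (2, NRT, MIA, 20, 7200), (2, NRT, MIA, 36, 2140), (2, NRT, SFO, 20, 7200), (2, NRT, SFO, 36, 2140)}
Selection hours < 28: {(2, CDG, ATL, 16, 9670), (2, CDG, CDG, 16, 9670), (2, CDG, MIA, 16, 9670), (2, CDG, SFO, 16, 9670), (2, NRT, ATL, 20, 7200), (2, NRT, CDG, 20, 7200), (2, NRT, MIA, 20, 7200), (2, NRT, SFO, 20, 7200)}
Projecting to dist, code, pid: {(7200, ATL, 2), (7200, CDG, 2), (7200, MIA, 2), (7200, SFO, 2), (9670, ATL, 2), (9670, CDG, 2), (9670, MIA, 2), (9670, SFO, 2)}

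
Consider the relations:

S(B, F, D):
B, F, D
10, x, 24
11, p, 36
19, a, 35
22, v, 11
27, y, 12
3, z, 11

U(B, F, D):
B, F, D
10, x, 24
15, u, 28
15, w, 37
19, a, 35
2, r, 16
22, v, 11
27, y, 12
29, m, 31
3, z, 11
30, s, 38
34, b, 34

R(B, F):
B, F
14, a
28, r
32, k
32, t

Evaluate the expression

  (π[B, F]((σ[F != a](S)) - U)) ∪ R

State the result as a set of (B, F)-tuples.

Selection F != a: {(10, x, 24), (11, p, 36), (22, v, 11), (27, y, 12), (3, z, 11)}
Difference: {(10, x, 24), (11, p, 36), (22, v, 11), (27, y, 12), (3, z, 11)} with {(10, x, 24), (15, u, 28), (15, w, 37), (19, a, 35), (2, r, 16), (22, v, 11), (27, y, 12), (29, m, 31), (3, z, 11), (30, s, 38), (34, b, 34)} → {(11, p, 36)}
π[B, F]: project onto (B, F) → {(11, p)}
Union: {(11, p)} with {(14, a), (28, r), (32, k), (32, t)} → {(11, p), (14, a), (28, r), (32, k), (32, t)}

{(11, p), (14, a), (28, r), (32, k), (32, t)}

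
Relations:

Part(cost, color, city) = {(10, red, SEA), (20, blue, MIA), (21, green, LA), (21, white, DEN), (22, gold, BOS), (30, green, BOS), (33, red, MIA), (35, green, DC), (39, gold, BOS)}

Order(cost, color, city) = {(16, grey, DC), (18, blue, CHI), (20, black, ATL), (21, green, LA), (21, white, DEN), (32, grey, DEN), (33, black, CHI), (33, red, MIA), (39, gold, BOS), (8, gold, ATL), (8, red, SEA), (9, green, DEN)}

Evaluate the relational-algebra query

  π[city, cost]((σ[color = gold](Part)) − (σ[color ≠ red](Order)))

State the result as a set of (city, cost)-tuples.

Apply σ_{color = gold}; surviving tuples: {(22, gold, BOS), (39, gold, BOS)}
Apply σ_{color ≠ red}; surviving tuples: {(16, grey, DC), (18, blue, CHI), (20, black, ATL), (21, green, LA), (21, white, DEN), (32, grey, DEN), (33, black, CHI), (39, gold, BOS), (8, gold, ATL), (9, green, DEN)}
Difference: {(22, gold, BOS), (39, gold, BOS)} with {(16, grey, DC), (18, blue, CHI), (20, black, ATL), (21, green, LA), (21, white, DEN), (32, grey, DEN), (33, black, CHI), (39, gold, BOS), (8, gold, ATL), (9, green, DEN)} → {(22, gold, BOS)}
Keep only column(s) city, cost: {(BOS, 22)}

{(BOS, 22)}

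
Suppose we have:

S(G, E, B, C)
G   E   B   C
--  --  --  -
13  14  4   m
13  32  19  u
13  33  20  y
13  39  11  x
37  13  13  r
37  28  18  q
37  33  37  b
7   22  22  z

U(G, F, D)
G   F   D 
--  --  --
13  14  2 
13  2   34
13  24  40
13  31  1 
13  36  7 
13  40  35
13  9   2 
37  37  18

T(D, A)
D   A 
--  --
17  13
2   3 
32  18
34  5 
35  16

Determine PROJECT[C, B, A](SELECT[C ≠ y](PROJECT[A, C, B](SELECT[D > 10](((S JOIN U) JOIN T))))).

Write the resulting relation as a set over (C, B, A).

{(m, 4, 16), (m, 4, 5), (u, 19, 16), (u, 19, 5), (x, 11, 16), (x, 11, 5)}

S ⋈ U (natural join on G): {(13, 14, 4, m, 14, 2), (13, 14, 4, m, 2, 34), (13, 14, 4, m, 24, 40), (13, 14, 4, m, 31, 1), (13, 14, 4, m, 36, 7), (13, 14, 4, m, 40, 35), (13, 14, 4, m, 9, 2), (13, 32, 19, u, 14, 2), (13, 32, 19, u, 2, 34), (13, 32, 19, u, 24, 40), (13, 32, 19, u, 31, 1), (13, 32, 19, u, 36, 7), (13, 32, 19, u, 40, 35), (13, 32, 19, u, 9, 2), (13, 33, 20, y, 14, 2), (13, 33, 20, y, 2, 34), (13, 33, 20, y, 24, 40), (13, 33, 20, y, 31, 1), (13, 33, 20, y, 36, 7), (13, 33, 20, y, 40, 35), (13, 33, 20, y, 9, 2), (13, 39, 11, x, 14, 2), (13, 39, 11, x, 2, 34), (13, 39, 11, x, 24, 40), (13, 39, 11, x, 31, 1), (13, 39, 11, x, 36, 7), (13, 39, 11, x, 40, 35), (13, 39, 11, x, 9, 2), (37, 13, 13, r, 37, 18), (37, 28, 18, q, 37, 18), (37, 33, 37, b, 37, 18)}
(S JOIN U) ⋈ T (natural join on D): {(13, 14, 4, m, 14, 2, 3), (13, 14, 4, m, 2, 34, 5), (13, 14, 4, m, 40, 35, 16), (13, 14, 4, m, 9, 2, 3), (13, 32, 19, u, 14, 2, 3), (13, 32, 19, u, 2, 34, 5), (13, 32, 19, u, 40, 35, 16), (13, 32, 19, u, 9, 2, 3), (13, 33, 20, y, 14, 2, 3), (13, 33, 20, y, 2, 34, 5), (13, 33, 20, y, 40, 35, 16), (13, 33, 20, y, 9, 2, 3), (13, 39, 11, x, 14, 2, 3), (13, 39, 11, x, 2, 34, 5), (13, 39, 11, x, 40, 35, 16), (13, 39, 11, x, 9, 2, 3)}
Filtering on D > 10 leaves {(13, 14, 4, m, 2, 34, 5), (13, 14, 4, m, 40, 35, 16), (13, 32, 19, u, 2, 34, 5), (13, 32, 19, u, 40, 35, 16), (13, 33, 20, y, 2, 34, 5), (13, 33, 20, y, 40, 35, 16), (13, 39, 11, x, 2, 34, 5), (13, 39, 11, x, 40, 35, 16)}.
π_{A, C, B} gives {(16, m, 4), (16, u, 19), (16, x, 11), (16, y, 20), (5, m, 4), (5, u, 19), (5, x, 11), (5, y, 20)}.
Filtering on C ≠ y leaves {(16, m, 4), (16, u, 19), (16, x, 11), (5, m, 4), (5, u, 19), (5, x, 11)}.
π_{C, B, A} gives {(m, 4, 16), (m, 4, 5), (u, 19, 16), (u, 19, 5), (x, 11, 16), (x, 11, 5)}.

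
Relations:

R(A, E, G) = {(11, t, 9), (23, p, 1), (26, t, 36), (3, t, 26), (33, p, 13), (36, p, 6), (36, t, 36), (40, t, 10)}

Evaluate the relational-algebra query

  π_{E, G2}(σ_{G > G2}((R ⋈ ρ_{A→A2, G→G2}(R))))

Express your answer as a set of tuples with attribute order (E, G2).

ρ[A→A2, G→G2]: schema becomes (A2, E, G2); tuples unchanged.
Natural join on E: {(11, t, 9, 11, 9), (11, t, 9, 26, 36), (11, t, 9, 3, 26), (11, t, 9, 36, 36), (11, t, 9, 40, 10), (23, p, 1, 23, 1), (23, p, 1, 33, 13), (23, p, 1, 36, 6), (26, t, 36, 11, 9), (26, t, 36, 26, 36), (26, t, 36, 3, 26), (26, t, 36, 36, 36), (26, t, 36, 40, 10), (3, t, 26, 11, 9), (3, t, 26, 26, 36), (3, t, 26, 3, 26), (3, t, 26, 36, 36), (3, t, 26, 40, 10), (33, p, 13, 23, 1), (33, p, 13, 33, 13), (33, p, 13, 36, 6), (36, p, 6, 23, 1), (36, p, 6, 33, 13), (36, p, 6, 36, 6), (36, t, 36, 11, 9), (36, t, 36, 26, 36), (36, t, 36, 3, 26), (36, t, 36, 36, 36), (36, t, 36, 40, 10), (40, t, 10, 11, 9), (40, t, 10, 26, 36), (40, t, 10, 3, 26), (40, t, 10, 36, 36), (40, t, 10, 40, 10)}
σ[G > G2]: keep tuples satisfying G > G2 → {(26, t, 36, 11, 9), (26, t, 36, 3, 26), (26, t, 36, 40, 10), (3, t, 26, 11, 9), (3, t, 26, 40, 10), (33, p, 13, 23, 1), (33, p, 13, 36, 6), (36, p, 6, 23, 1), (36, t, 36, 11, 9), (36, t, 36, 3, 26), (36, t, 36, 40, 10), (40, t, 10, 11, 9)}
π[E, G2]: project onto (E, G2) (7 duplicate(s) eliminated) → {(p, 1), (p, 6), (t, 10), (t, 26), (t, 9)}

{(p, 1), (p, 6), (t, 10), (t, 26), (t, 9)}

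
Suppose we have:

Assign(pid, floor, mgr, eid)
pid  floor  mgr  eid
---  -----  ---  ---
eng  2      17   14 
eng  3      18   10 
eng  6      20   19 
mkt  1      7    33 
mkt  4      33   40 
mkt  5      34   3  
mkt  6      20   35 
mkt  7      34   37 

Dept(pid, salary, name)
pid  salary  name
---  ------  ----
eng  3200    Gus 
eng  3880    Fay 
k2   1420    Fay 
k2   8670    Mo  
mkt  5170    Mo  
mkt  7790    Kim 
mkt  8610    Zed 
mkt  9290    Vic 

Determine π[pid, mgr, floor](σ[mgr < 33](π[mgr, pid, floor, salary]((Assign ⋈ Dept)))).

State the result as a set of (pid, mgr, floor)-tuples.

Natural join on pid: {(eng, 2, 17, 14, 3200, Gus), (eng, 2, 17, 14, 3880, Fay), (eng, 3, 18, 10, 3200, Gus), (eng, 3, 18, 10, 3880, Fay), (eng, 6, 20, 19, 3200, Gus), (eng, 6, 20, 19, 3880, Fay), (mkt, 1, 7, 33, 5170, Mo), (mkt, 1, 7, 33, 7790, Kim), (mkt, 1, 7, 33, 8610, Zed), (mkt, 1, 7, 33, 9290, Vic), (mkt, 4, 33, 40, 5170, Mo), (mkt, 4, 33, 40, 7790, Kim), (mkt, 4, 33, 40, 8610, Zed), (mkt, 4, 33, 40, 9290, Vic), (mkt, 5, 34, 3, 5170, Mo), (mkt, 5, 34, 3, 7790, Kim), (mkt, 5, 34, 3, 8610, Zed), (mkt, 5, 34, 3, 9290, Vic), (mkt, 6, 20, 35, 5170, Mo), (mkt, 6, 20, 35, 7790, Kim), (mkt, 6, 20, 35, 8610, Zed), (mkt, 6, 20, 35, 9290, Vic), (mkt, 7, 34, 37, 5170, Mo), (mkt, 7, 34, 37, 7790, Kim), (mkt, 7, 34, 37, 8610, Zed), (mkt, 7, 34, 37, 9290, Vic)}
π[mgr, pid, floor, salary]: project onto (mgr, pid, floor, salary) → {(17, eng, 2, 3200), (17, eng, 2, 3880), (18, eng, 3, 3200), (18, eng, 3, 3880), (20, eng, 6, 3200), (20, eng, 6, 3880), (20, mkt, 6, 5170), (20, mkt, 6, 7790), (20, mkt, 6, 8610), (20, mkt, 6, 9290), (33, mkt, 4, 5170), (33, mkt, 4, 7790), (33, mkt, 4, 8610), (33, mkt, 4, 9290), (34, mkt, 5, 5170), (34, mkt, 5, 7790), (34, mkt, 5, 8610), (34, mkt, 5, 9290), (34, mkt, 7, 5170), (34, mkt, 7, 7790), (34, mkt, 7, 8610), (34, mkt, 7, 9290), (7, mkt, 1, 5170), (7, mkt, 1, 7790), (7, mkt, 1, 8610), (7, mkt, 1, 9290)}
Apply σ_{mgr < 33}; surviving tuples: {(17, eng, 2, 3200), (17, eng, 2, 3880), (18, eng, 3, 3200), (18, eng, 3, 3880), (20, eng, 6, 3200), (20, eng, 6, 3880), (20, mkt, 6, 5170), (20, mkt, 6, 7790), (20, mkt, 6, 8610), (20, mkt, 6, 9290), (7, mkt, 1, 5170), (7, mkt, 1, 7790), (7, mkt, 1, 8610), (7, mkt, 1, 9290)}
π[pid, mgr, floor]: project onto (pid, mgr, floor) (9 duplicate(s) eliminated) → {(eng, 17, 2), (eng, 18, 3), (eng, 20, 6), (mkt, 20, 6), (mkt, 7, 1)}

{(eng, 17, 2), (eng, 18, 3), (eng, 20, 6), (mkt, 20, 6), (mkt, 7, 1)}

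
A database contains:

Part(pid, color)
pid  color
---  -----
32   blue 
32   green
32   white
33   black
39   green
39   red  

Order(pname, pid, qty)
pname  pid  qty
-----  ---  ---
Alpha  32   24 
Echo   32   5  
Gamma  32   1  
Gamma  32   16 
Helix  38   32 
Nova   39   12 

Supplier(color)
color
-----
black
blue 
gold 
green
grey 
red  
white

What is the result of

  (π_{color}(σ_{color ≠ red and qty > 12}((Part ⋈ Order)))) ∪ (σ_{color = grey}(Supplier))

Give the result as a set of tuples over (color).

Part ⋈ Order (natural join on pid): {(32, blue, Alpha, 24), (32, blue, Echo, 5), (32, blue, Gamma, 1), (32, blue, Gamma, 16), (32, green, Alpha, 24), (32, green, Echo, 5), (32, green, Gamma, 1), (32, green, Gamma, 16), (32, white, Alpha, 24), (32, white, Echo, 5), (32, white, Gamma, 1), (32, white, Gamma, 16), (39, green, Nova, 12), (39, red, Nova, 12)}
Selection color ≠ red and qty > 12: {(32, blue, Alpha, 24), (32, blue, Gamma, 16), (32, green, Alpha, 24), (32, green, Gamma, 16), (32, white, Alpha, 24), (32, white, Gamma, 16)}
π_{color} gives {blue, green, white} (3 duplicate(s) eliminated).
Selection color = grey: {grey}
Union: {blue, green, white} with {grey} → {blue, green, grey, white}

{blue, green, grey, white}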